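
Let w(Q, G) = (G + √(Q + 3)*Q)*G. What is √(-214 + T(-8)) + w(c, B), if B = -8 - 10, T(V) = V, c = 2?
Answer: 324 - 36*√5 + I*√222 ≈ 243.5 + 14.9*I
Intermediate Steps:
B = -18
w(Q, G) = G*(G + Q*√(3 + Q)) (w(Q, G) = (G + √(3 + Q)*Q)*G = (G + Q*√(3 + Q))*G = G*(G + Q*√(3 + Q)))
√(-214 + T(-8)) + w(c, B) = √(-214 - 8) - 18*(-18 + 2*√(3 + 2)) = √(-222) - 18*(-18 + 2*√5) = I*√222 + (324 - 36*√5) = 324 - 36*√5 + I*√222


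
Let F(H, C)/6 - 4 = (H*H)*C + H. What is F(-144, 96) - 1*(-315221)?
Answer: 12258317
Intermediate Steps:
F(H, C) = 24 + 6*H + 6*C*H² (F(H, C) = 24 + 6*((H*H)*C + H) = 24 + 6*(H²*C + H) = 24 + 6*(C*H² + H) = 24 + 6*(H + C*H²) = 24 + (6*H + 6*C*H²) = 24 + 6*H + 6*C*H²)
F(-144, 96) - 1*(-315221) = (24 + 6*(-144) + 6*96*(-144)²) - 1*(-315221) = (24 - 864 + 6*96*20736) + 315221 = (24 - 864 + 11943936) + 315221 = 11943096 + 315221 = 12258317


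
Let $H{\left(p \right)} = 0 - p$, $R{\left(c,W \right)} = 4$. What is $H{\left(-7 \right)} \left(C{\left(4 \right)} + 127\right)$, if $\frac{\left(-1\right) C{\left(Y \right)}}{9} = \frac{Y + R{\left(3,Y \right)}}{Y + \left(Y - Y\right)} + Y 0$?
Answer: $763$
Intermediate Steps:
$H{\left(p \right)} = - p$
$C{\left(Y \right)} = - \frac{9 \left(4 + Y\right)}{Y}$ ($C{\left(Y \right)} = - 9 \left(\frac{Y + 4}{Y + \left(Y - Y\right)} + Y 0\right) = - 9 \left(\frac{4 + Y}{Y + 0} + 0\right) = - 9 \left(\frac{4 + Y}{Y} + 0\right) = - 9 \frac{4 + Y}{Y} = - \frac{9 \left(4 + Y\right)}{Y}$)
$H{\left(-7 \right)} \left(C{\left(4 \right)} + 127\right) = \left(-1\right) \left(-7\right) \left(\left(-9 - \frac{36}{4}\right) + 127\right) = 7 \left(\left(-9 - 9\right) + 127\right) = 7 \left(-18 + 127\right) = 7 \cdot 109 = 763$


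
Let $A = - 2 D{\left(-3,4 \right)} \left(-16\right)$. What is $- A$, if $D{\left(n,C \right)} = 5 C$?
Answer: $-640$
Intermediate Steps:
$A = 640$ ($A = - 2 \cdot 5 \cdot 4 \left(-16\right) = \left(-2\right) 20 \left(-16\right) = \left(-40\right) \left(-16\right) = 640$)
$- A = \left(-1\right) 640 = -640$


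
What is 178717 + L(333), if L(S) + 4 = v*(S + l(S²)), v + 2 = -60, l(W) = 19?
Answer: 156889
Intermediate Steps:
v = -62 (v = -2 - 60 = -62)
L(S) = -1182 - 62*S (L(S) = -4 - 62*(S + 19) = -4 - 62*(19 + S) = -4 + (-1178 - 62*S) = -1182 - 62*S)
178717 + L(333) = 178717 + (-1182 - 62*333) = 178717 + (-1182 - 20646) = 178717 - 21828 = 156889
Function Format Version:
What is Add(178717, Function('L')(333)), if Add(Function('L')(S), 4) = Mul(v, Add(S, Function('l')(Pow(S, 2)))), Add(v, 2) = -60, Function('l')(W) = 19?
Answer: 156889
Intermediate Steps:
v = -62 (v = Add(-2, -60) = -62)
Function('L')(S) = Add(-1182, Mul(-62, S)) (Function('L')(S) = Add(-4, Mul(-62, Add(S, 19))) = Add(-4, Mul(-62, Add(19, S))) = Add(-4, Add(-1178, Mul(-62, S))) = Add(-1182, Mul(-62, S)))
Add(178717, Function('L')(333)) = Add(178717, Add(-1182, Mul(-62, 333))) = Add(178717, Add(-1182, -20646)) = Add(178717, -21828) = 156889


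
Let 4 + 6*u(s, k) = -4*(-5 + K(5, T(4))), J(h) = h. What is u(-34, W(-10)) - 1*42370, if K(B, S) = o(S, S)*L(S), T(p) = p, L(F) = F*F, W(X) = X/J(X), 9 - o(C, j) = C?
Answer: -127262/3 ≈ -42421.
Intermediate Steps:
o(C, j) = 9 - C
W(X) = 1 (W(X) = X/X = 1)
L(F) = F**2
K(B, S) = S**2*(9 - S) (K(B, S) = (9 - S)*S**2 = S**2*(9 - S))
u(s, k) = -152/3 (u(s, k) = -2/3 + (-4*(-5 + 4**2*(9 - 1*4)))/6 = -2/3 + (-4*(-5 + 16*(9 - 4)))/6 = -2/3 + (-4*(-5 + 16*5))/6 = -2/3 + (-4*(-5 + 80))/6 = -2/3 + (-4*75)/6 = -2/3 + (1/6)*(-300) = -2/3 - 50 = -152/3)
u(-34, W(-10)) - 1*42370 = -152/3 - 1*42370 = -152/3 - 42370 = -127262/3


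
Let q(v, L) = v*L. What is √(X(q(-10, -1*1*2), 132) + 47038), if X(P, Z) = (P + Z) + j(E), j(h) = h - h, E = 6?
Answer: 11*√390 ≈ 217.23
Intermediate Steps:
q(v, L) = L*v
j(h) = 0
X(P, Z) = P + Z (X(P, Z) = (P + Z) + 0 = P + Z)
√(X(q(-10, -1*1*2), 132) + 47038) = √(((-1*1*2)*(-10) + 132) + 47038) = √((-1*2*(-10) + 132) + 47038) = √((-2*(-10) + 132) + 47038) = √((20 + 132) + 47038) = √(152 + 47038) = √47190 = 11*√390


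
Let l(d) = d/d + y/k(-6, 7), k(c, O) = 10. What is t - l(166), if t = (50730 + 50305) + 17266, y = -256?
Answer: 591628/5 ≈ 1.1833e+5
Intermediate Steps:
l(d) = -123/5 (l(d) = d/d - 256/10 = 1 - 256*1/10 = 1 - 128/5 = -123/5)
t = 118301 (t = 101035 + 17266 = 118301)
t - l(166) = 118301 - 1*(-123/5) = 118301 + 123/5 = 591628/5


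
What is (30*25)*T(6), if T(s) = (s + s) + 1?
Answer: 9750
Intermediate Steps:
T(s) = 1 + 2*s (T(s) = 2*s + 1 = 1 + 2*s)
(30*25)*T(6) = (30*25)*(1 + 2*6) = 750*(1 + 12) = 750*13 = 9750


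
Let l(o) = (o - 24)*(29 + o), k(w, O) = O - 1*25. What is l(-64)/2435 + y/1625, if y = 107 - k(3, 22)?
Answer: 210914/158275 ≈ 1.3326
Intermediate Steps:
k(w, O) = -25 + O (k(w, O) = O - 25 = -25 + O)
l(o) = (-24 + o)*(29 + o)
y = 110 (y = 107 - (-25 + 22) = 107 - 1*(-3) = 107 + 3 = 110)
l(-64)/2435 + y/1625 = (-696 + (-64)² + 5*(-64))/2435 + 110/1625 = (-696 + 4096 - 320)*(1/2435) + 110*(1/1625) = 3080*(1/2435) + 22/325 = 616/487 + 22/325 = 210914/158275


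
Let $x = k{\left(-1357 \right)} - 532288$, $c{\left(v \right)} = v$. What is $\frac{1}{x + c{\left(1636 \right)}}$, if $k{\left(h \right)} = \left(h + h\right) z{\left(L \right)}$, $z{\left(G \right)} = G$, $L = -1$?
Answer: $- \frac{1}{527938} \approx -1.8942 \cdot 10^{-6}$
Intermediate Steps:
$k{\left(h \right)} = - 2 h$ ($k{\left(h \right)} = \left(h + h\right) \left(-1\right) = 2 h \left(-1\right) = - 2 h$)
$x = -529574$ ($x = \left(-2\right) \left(-1357\right) - 532288 = 2714 - 532288 = -529574$)
$\frac{1}{x + c{\left(1636 \right)}} = \frac{1}{-529574 + 1636} = \frac{1}{-527938} = - \frac{1}{527938}$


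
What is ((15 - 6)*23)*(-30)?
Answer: -6210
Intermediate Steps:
((15 - 6)*23)*(-30) = (9*23)*(-30) = 207*(-30) = -6210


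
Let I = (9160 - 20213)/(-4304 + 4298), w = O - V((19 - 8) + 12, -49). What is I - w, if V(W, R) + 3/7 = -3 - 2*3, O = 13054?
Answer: -471293/42 ≈ -11221.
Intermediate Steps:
V(W, R) = -66/7 (V(W, R) = -3/7 + (-3 - 2*3) = -3/7 + (-3 - 6) = -3/7 - 9 = -66/7)
w = 91444/7 (w = 13054 - 1*(-66/7) = 13054 + 66/7 = 91444/7 ≈ 13063.)
I = 11053/6 (I = -11053/(-6) = -11053*(-⅙) = 11053/6 ≈ 1842.2)
I - w = 11053/6 - 1*91444/7 = 11053/6 - 91444/7 = -471293/42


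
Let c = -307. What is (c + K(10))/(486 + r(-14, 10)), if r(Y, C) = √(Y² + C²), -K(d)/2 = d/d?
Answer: -75087/117950 + 309*√74/117950 ≈ -0.61406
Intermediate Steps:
K(d) = -2 (K(d) = -2*d/d = -2*1 = -2)
r(Y, C) = √(C² + Y²)
(c + K(10))/(486 + r(-14, 10)) = (-307 - 2)/(486 + √(10² + (-14)²)) = -309/(486 + √(100 + 196)) = -309/(486 + √296) = -309/(486 + 2*√74)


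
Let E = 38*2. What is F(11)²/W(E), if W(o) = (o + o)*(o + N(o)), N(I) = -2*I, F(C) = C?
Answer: -121/11552 ≈ -0.010474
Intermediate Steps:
E = 76
W(o) = -2*o² (W(o) = (o + o)*(o - 2*o) = (2*o)*(-o) = -2*o²)
F(11)²/W(E) = 11²/((-2*76²)) = 121/((-2*5776)) = 121/(-11552) = 121*(-1/11552) = -121/11552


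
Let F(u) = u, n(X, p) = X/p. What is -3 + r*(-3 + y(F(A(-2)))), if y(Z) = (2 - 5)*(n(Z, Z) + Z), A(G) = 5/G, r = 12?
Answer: 15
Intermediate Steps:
y(Z) = -3 - 3*Z (y(Z) = (2 - 5)*(Z/Z + Z) = -3*(1 + Z) = -3 - 3*Z)
-3 + r*(-3 + y(F(A(-2)))) = -3 + 12*(-3 + (-3 - 15/(-2))) = -3 + 12*(-3 + (-3 - 15*(-1)/2)) = -3 + 12*(-3 + (-3 - 3*(-5/2))) = -3 + 12*(-3 + (-3 + 15/2)) = -3 + 12*(-3 + 9/2) = -3 + 12*(3/2) = -3 + 18 = 15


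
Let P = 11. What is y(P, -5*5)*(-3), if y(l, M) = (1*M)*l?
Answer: 825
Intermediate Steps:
y(l, M) = M*l
y(P, -5*5)*(-3) = (-5*5*11)*(-3) = -25*11*(-3) = -275*(-3) = 825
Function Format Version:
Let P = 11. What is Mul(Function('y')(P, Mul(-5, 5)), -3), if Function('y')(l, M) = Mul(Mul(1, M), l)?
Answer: 825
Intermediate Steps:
Function('y')(l, M) = Mul(M, l)
Mul(Function('y')(P, Mul(-5, 5)), -3) = Mul(Mul(Mul(-5, 5), 11), -3) = Mul(Mul(-25, 11), -3) = Mul(-275, -3) = 825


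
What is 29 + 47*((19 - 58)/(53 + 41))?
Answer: 19/2 ≈ 9.5000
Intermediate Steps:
29 + 47*((19 - 58)/(53 + 41)) = 29 + 47*(-39/94) = 29 - 39/2 = 19/2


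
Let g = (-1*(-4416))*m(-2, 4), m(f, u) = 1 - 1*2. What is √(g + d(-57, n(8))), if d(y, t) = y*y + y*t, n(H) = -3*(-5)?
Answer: I*√2022 ≈ 44.967*I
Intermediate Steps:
n(H) = 15
d(y, t) = y² + t*y
m(f, u) = -1 (m(f, u) = 1 - 2 = -1)
g = -4416 (g = -1*(-4416)*(-1) = 4416*(-1) = -4416)
√(g + d(-57, n(8))) = √(-4416 - 57*(15 - 57)) = √(-4416 - 57*(-42)) = √(-4416 + 2394) = √(-2022) = I*√2022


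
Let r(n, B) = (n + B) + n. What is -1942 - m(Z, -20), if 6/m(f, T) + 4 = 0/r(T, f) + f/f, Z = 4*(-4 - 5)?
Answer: -1940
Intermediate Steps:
r(n, B) = B + 2*n (r(n, B) = (B + n) + n = B + 2*n)
Z = -36 (Z = 4*(-9) = -36)
m(f, T) = -2 (m(f, T) = 6/(-4 + (0/(f + 2*T) + f/f)) = 6/(-4 + (0 + 1)) = 6/(-4 + 1) = 6/(-3) = 6*(-1/3) = -2)
-1942 - m(Z, -20) = -1942 - 1*(-2) = -1942 + 2 = -1940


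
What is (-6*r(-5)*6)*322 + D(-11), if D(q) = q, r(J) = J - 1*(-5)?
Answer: -11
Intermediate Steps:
r(J) = 5 + J (r(J) = J + 5 = 5 + J)
(-6*r(-5)*6)*322 + D(-11) = (-6*(5 - 5)*6)*322 - 11 = (-6*0*6)*322 - 11 = (0*6)*322 - 11 = 0*322 - 11 = 0 - 11 = -11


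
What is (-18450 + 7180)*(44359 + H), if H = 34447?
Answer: -888143620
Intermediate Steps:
(-18450 + 7180)*(44359 + H) = (-18450 + 7180)*(44359 + 34447) = -11270*78806 = -888143620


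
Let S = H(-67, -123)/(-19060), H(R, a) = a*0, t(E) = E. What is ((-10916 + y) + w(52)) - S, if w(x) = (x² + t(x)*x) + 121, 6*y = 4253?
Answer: -28069/6 ≈ -4678.2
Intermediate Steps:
H(R, a) = 0
y = 4253/6 (y = (⅙)*4253 = 4253/6 ≈ 708.83)
w(x) = 121 + 2*x² (w(x) = (x² + x*x) + 121 = (x² + x²) + 121 = 2*x² + 121 = 121 + 2*x²)
S = 0 (S = 0/(-19060) = 0*(-1/19060) = 0)
((-10916 + y) + w(52)) - S = ((-10916 + 4253/6) + (121 + 2*52²)) - 1*0 = (-61243/6 + (121 + 2*2704)) + 0 = (-61243/6 + (121 + 5408)) + 0 = (-61243/6 + 5529) + 0 = -28069/6 + 0 = -28069/6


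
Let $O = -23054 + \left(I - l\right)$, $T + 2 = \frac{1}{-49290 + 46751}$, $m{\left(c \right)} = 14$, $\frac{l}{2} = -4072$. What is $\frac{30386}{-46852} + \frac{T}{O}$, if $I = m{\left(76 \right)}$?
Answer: $- \frac{287247310769}{442996717072} \approx -0.64842$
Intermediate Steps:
$l = -8144$ ($l = 2 \left(-4072\right) = -8144$)
$T = - \frac{5079}{2539}$ ($T = -2 + \frac{1}{-49290 + 46751} = -2 + \frac{1}{-2539} = -2 - \frac{1}{2539} = - \frac{5079}{2539} \approx -2.0004$)
$I = 14$
$O = -14896$ ($O = -23054 + \left(14 - -8144\right) = -23054 + \left(14 + 8144\right) = -23054 + 8158 = -14896$)
$\frac{30386}{-46852} + \frac{T}{O} = \frac{30386}{-46852} - \frac{5079}{2539 \left(-14896\right)} = 30386 \left(- \frac{1}{46852}\right) - - \frac{5079}{37820944} = - \frac{15193}{23426} + \frac{5079}{37820944} = - \frac{287247310769}{442996717072}$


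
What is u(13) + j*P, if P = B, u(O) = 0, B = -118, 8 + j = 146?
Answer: -16284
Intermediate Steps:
j = 138 (j = -8 + 146 = 138)
P = -118
u(13) + j*P = 0 + 138*(-118) = 0 - 16284 = -16284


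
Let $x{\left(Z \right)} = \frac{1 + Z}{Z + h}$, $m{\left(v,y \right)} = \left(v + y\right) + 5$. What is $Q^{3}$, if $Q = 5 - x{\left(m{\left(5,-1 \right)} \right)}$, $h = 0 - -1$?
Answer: $64$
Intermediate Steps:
$h = 1$ ($h = 0 + 1 = 1$)
$m{\left(v,y \right)} = 5 + v + y$
$x{\left(Z \right)} = 1$ ($x{\left(Z \right)} = \frac{1 + Z}{Z + 1} = \frac{1 + Z}{1 + Z} = 1$)
$Q = 4$ ($Q = 5 - 1 = 4$)
$Q^{3} = 4^{3} = 64$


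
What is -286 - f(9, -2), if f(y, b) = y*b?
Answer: -268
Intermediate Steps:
f(y, b) = b*y
-286 - f(9, -2) = -286 - (-2)*9 = -286 - 1*(-18) = -286 + 18 = -268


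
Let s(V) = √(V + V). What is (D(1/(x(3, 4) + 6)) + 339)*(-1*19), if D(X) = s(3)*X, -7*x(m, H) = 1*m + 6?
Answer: -6441 - 133*√6/33 ≈ -6450.9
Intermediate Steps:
x(m, H) = -6/7 - m/7 (x(m, H) = -(1*m + 6)/7 = -(m + 6)/7 = -(6 + m)/7 = -6/7 - m/7)
s(V) = √2*√V (s(V) = √(2*V) = √2*√V)
D(X) = X*√6 (D(X) = (√2*√3)*X = √6*X = X*√6)
(D(1/(x(3, 4) + 6)) + 339)*(-1*19) = (√6/((-6/7 - ⅐*3) + 6) + 339)*(-1*19) = (√6/((-6/7 - 3/7) + 6) + 339)*(-19) = (√6/(-9/7 + 6) + 339)*(-19) = (√6/(33/7) + 339)*(-19) = (7*√6/33 + 339)*(-19) = (339 + 7*√6/33)*(-19) = -6441 - 133*√6/33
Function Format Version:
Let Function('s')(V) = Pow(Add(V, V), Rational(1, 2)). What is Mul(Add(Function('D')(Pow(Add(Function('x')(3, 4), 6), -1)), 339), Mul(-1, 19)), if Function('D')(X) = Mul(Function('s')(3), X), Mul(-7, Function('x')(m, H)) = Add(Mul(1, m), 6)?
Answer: Add(-6441, Mul(Rational(-133, 33), Pow(6, Rational(1, 2)))) ≈ -6450.9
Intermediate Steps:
Function('x')(m, H) = Add(Rational(-6, 7), Mul(Rational(-1, 7), m)) (Function('x')(m, H) = Mul(Rational(-1, 7), Add(Mul(1, m), 6)) = Mul(Rational(-1, 7), Add(m, 6)) = Mul(Rational(-1, 7), Add(6, m)) = Add(Rational(-6, 7), Mul(Rational(-1, 7), m)))
Function('s')(V) = Mul(Pow(2, Rational(1, 2)), Pow(V, Rational(1, 2))) (Function('s')(V) = Pow(Mul(2, V), Rational(1, 2)) = Mul(Pow(2, Rational(1, 2)), Pow(V, Rational(1, 2))))
Function('D')(X) = Mul(X, Pow(6, Rational(1, 2))) (Function('D')(X) = Mul(Mul(Pow(2, Rational(1, 2)), Pow(3, Rational(1, 2))), X) = Mul(Pow(6, Rational(1, 2)), X) = Mul(X, Pow(6, Rational(1, 2))))
Mul(Add(Function('D')(Pow(Add(Function('x')(3, 4), 6), -1)), 339), Mul(-1, 19)) = Mul(Add(Mul(Pow(Add(Add(Rational(-6, 7), Mul(Rational(-1, 7), 3)), 6), -1), Pow(6, Rational(1, 2))), 339), Mul(-1, 19)) = Mul(Add(Mul(Pow(Add(Add(Rational(-6, 7), Rational(-3, 7)), 6), -1), Pow(6, Rational(1, 2))), 339), -19) = Mul(Add(Mul(Pow(Add(Rational(-9, 7), 6), -1), Pow(6, Rational(1, 2))), 339), -19) = Mul(Add(Mul(Pow(Rational(33, 7), -1), Pow(6, Rational(1, 2))), 339), -19) = Mul(Add(Mul(Rational(7, 33), Pow(6, Rational(1, 2))), 339), -19) = Mul(Add(339, Mul(Rational(7, 33), Pow(6, Rational(1, 2)))), -19) = Add(-6441, Mul(Rational(-133, 33), Pow(6, Rational(1, 2))))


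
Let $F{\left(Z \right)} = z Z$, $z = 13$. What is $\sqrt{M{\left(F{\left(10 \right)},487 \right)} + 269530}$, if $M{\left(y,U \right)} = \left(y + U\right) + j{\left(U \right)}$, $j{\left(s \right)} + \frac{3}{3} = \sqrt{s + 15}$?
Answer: $\sqrt{270146 + \sqrt{502}} \approx 519.78$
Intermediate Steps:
$j{\left(s \right)} = -1 + \sqrt{15 + s}$ ($j{\left(s \right)} = -1 + \sqrt{s + 15} = -1 + \sqrt{15 + s}$)
$F{\left(Z \right)} = 13 Z$
$M{\left(y,U \right)} = -1 + U + y + \sqrt{15 + U}$ ($M{\left(y,U \right)} = \left(y + U\right) + \left(-1 + \sqrt{15 + U}\right) = \left(U + y\right) + \left(-1 + \sqrt{15 + U}\right) = -1 + U + y + \sqrt{15 + U}$)
$\sqrt{M{\left(F{\left(10 \right)},487 \right)} + 269530} = \sqrt{\left(-1 + 487 + 13 \cdot 10 + \sqrt{15 + 487}\right) + 269530} = \sqrt{\left(-1 + 487 + 130 + \sqrt{502}\right) + 269530} = \sqrt{\left(616 + \sqrt{502}\right) + 269530} = \sqrt{270146 + \sqrt{502}}$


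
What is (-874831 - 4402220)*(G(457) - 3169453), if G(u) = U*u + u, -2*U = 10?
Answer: 16735011572331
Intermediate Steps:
U = -5 (U = -½*10 = -5)
G(u) = -4*u (G(u) = -5*u + u = -4*u)
(-874831 - 4402220)*(G(457) - 3169453) = (-874831 - 4402220)*(-4*457 - 3169453) = -5277051*(-1828 - 3169453) = -5277051*(-3171281) = 16735011572331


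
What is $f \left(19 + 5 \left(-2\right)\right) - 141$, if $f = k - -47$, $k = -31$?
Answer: $3$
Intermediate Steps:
$f = 16$ ($f = -31 - -47 = -31 + 47 = 16$)
$f \left(19 + 5 \left(-2\right)\right) - 141 = 16 \left(19 + 5 \left(-2\right)\right) - 141 = 16 \left(19 - 10\right) - 141 = 16 \cdot 9 - 141 = 144 - 141 = 3$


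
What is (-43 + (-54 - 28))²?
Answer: 15625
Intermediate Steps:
(-43 + (-54 - 28))² = (-43 - 82)² = (-125)² = 15625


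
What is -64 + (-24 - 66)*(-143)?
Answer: 12806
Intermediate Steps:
-64 + (-24 - 66)*(-143) = -64 - 90*(-143) = -64 + 12870 = 12806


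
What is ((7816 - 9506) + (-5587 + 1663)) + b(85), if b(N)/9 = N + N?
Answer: -4084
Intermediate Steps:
b(N) = 18*N (b(N) = 9*(N + N) = 9*(2*N) = 18*N)
((7816 - 9506) + (-5587 + 1663)) + b(85) = ((7816 - 9506) + (-5587 + 1663)) + 18*85 = (-1690 - 3924) + 1530 = -5614 + 1530 = -4084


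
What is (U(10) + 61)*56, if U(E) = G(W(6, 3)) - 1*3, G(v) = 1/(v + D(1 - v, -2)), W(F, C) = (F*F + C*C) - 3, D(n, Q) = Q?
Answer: 16247/5 ≈ 3249.4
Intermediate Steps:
W(F, C) = -3 + C**2 + F**2 (W(F, C) = (F**2 + C**2) - 3 = (C**2 + F**2) - 3 = -3 + C**2 + F**2)
G(v) = 1/(-2 + v) (G(v) = 1/(v - 2) = 1/(-2 + v))
U(E) = -119/40 (U(E) = 1/(-2 + (-3 + 3**2 + 6**2)) - 1*3 = 1/(-2 + (-3 + 9 + 36)) - 3 = 1/(-2 + 42) - 3 = 1/40 - 3 = -119/40)
(U(10) + 61)*56 = (-119/40 + 61)*56 = (2321/40)*56 = 16247/5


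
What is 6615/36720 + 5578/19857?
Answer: 2490209/5401104 ≈ 0.46106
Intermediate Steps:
6615/36720 + 5578/19857 = 6615*(1/36720) + 5578*(1/19857) = 49/272 + 5578/19857 = 2490209/5401104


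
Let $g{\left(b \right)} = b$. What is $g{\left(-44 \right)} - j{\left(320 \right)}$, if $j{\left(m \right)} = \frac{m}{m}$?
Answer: $-45$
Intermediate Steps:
$j{\left(m \right)} = 1$
$g{\left(-44 \right)} - j{\left(320 \right)} = -44 - 1 = -45$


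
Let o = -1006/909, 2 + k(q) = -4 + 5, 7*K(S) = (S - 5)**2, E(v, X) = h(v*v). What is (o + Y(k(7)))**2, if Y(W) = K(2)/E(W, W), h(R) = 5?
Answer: 730566841/1012194225 ≈ 0.72177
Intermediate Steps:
E(v, X) = 5
K(S) = (-5 + S)**2/7 (K(S) = (S - 5)**2/7 = (-5 + S)**2/7)
k(q) = -1 (k(q) = -2 + (-4 + 5) = -2 + 1 = -1)
Y(W) = 9/35 (Y(W) = ((-5 + 2)**2/7)/5 = ((1/7)*(-3)**2)*(1/5) = ((1/7)*9)*(1/5) = (9/7)*(1/5) = 9/35)
o = -1006/909 (o = -1006*1/909 = -1006/909 ≈ -1.1067)
(o + Y(k(7)))**2 = (-1006/909 + 9/35)**2 = (-27029/31815)**2 = 730566841/1012194225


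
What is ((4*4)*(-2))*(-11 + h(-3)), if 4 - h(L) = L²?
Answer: 512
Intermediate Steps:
h(L) = 4 - L²
((4*4)*(-2))*(-11 + h(-3)) = ((4*4)*(-2))*(-11 + (4 - 1*(-3)²)) = (16*(-2))*(-11 + (4 - 1*9)) = -32*(-11 + (4 - 9)) = -32*(-11 - 5) = -32*(-16) = 512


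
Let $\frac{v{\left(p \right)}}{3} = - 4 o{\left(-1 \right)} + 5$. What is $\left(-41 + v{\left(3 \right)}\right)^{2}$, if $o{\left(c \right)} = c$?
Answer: $196$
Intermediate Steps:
$v{\left(p \right)} = 27$ ($v{\left(p \right)} = 3 \left(\left(-4\right) \left(-1\right) + 5\right) = 3 \left(4 + 5\right) = 3 \cdot 9 = 27$)
$\left(-41 + v{\left(3 \right)}\right)^{2} = \left(-41 + 27\right)^{2} = \left(-14\right)^{2} = 196$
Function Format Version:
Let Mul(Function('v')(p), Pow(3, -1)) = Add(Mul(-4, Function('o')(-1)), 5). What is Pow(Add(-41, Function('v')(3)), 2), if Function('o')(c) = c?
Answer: 196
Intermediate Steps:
Function('v')(p) = 27 (Function('v')(p) = Mul(3, Add(Mul(-4, -1), 5)) = Mul(3, Add(4, 5)) = Mul(3, 9) = 27)
Pow(Add(-41, Function('v')(3)), 2) = Pow(Add(-41, 27), 2) = Pow(-14, 2) = 196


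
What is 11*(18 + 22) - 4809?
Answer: -4369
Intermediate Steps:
11*(18 + 22) - 4809 = 11*40 - 4809 = 440 - 4809 = -4369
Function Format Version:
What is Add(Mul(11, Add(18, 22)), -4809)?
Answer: -4369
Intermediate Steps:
Add(Mul(11, Add(18, 22)), -4809) = Add(Mul(11, 40), -4809) = Add(440, -4809) = -4369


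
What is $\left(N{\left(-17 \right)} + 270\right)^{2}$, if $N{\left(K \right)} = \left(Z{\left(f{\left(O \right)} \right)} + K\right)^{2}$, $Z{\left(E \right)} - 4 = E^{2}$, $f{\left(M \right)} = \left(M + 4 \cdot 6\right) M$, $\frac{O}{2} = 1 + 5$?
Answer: $1212687685193797379281$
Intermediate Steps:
$O = 12$ ($O = 2 \left(1 + 5\right) = 2 \cdot 6 = 12$)
$f{\left(M \right)} = M \left(24 + M\right)$ ($f{\left(M \right)} = \left(M + 24\right) M = \left(24 + M\right) M = M \left(24 + M\right)$)
$Z{\left(E \right)} = 4 + E^{2}$
$N{\left(K \right)} = \left(186628 + K\right)^{2}$ ($N{\left(K \right)} = \left(\left(4 + \left(12 \left(24 + 12\right)\right)^{2}\right) + K\right)^{2} = \left(\left(4 + \left(12 \cdot 36\right)^{2}\right) + K\right)^{2} = \left(\left(4 + 432^{2}\right) + K\right)^{2} = \left(\left(4 + 186624\right) + K\right)^{2} = \left(186628 + K\right)^{2}$)
$\left(N{\left(-17 \right)} + 270\right)^{2} = \left(\left(186628 - 17\right)^{2} + 270\right)^{2} = \left(186611^{2} + 270\right)^{2} = \left(34823665321 + 270\right)^{2} = 34823665591^{2} = 1212687685193797379281$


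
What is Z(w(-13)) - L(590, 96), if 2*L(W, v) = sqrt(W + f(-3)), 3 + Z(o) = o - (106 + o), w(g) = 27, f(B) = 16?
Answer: -109 - sqrt(606)/2 ≈ -121.31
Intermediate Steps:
Z(o) = -109 (Z(o) = -3 + (o - (106 + o)) = -3 + (o + (-106 - o)) = -3 - 106 = -109)
L(W, v) = sqrt(16 + W)/2 (L(W, v) = sqrt(W + 16)/2 = sqrt(16 + W)/2)
Z(w(-13)) - L(590, 96) = -109 - sqrt(16 + 590)/2 = -109 - sqrt(606)/2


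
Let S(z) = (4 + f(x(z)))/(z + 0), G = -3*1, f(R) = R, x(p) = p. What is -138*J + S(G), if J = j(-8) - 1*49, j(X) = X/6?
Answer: 20837/3 ≈ 6945.7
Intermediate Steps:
j(X) = X/6 (j(X) = X*(1/6) = X/6)
G = -3
S(z) = (4 + z)/z (S(z) = (4 + z)/(z + 0) = (4 + z)/z)
J = -151/3 (J = (1/6)*(-8) - 1*49 = -4/3 - 49 = -151/3 ≈ -50.333)
-138*J + S(G) = -138*(-151/3) + (4 - 3)/(-3) = 6946 - 1/3*1 = 6946 - 1/3 = 20837/3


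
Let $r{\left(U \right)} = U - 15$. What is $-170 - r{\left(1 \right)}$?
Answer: $-156$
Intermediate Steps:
$r{\left(U \right)} = -15 + U$ ($r{\left(U \right)} = U - 15 = -15 + U$)
$-170 - r{\left(1 \right)} = -170 - \left(-15 + 1\right) = -170 - -14 = -170 + 14 = -156$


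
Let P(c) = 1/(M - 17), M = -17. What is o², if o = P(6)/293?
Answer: 1/99241444 ≈ 1.0076e-8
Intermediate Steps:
P(c) = -1/34 (P(c) = 1/(-17 - 17) = 1/(-34) = -1/34)
o = -1/9962 (o = -1/34/293 = -1/34*1/293 = -1/9962 ≈ -0.00010038)
o² = (-1/9962)² = 1/99241444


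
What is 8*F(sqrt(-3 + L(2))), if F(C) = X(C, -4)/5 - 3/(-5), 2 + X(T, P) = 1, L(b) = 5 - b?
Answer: 16/5 ≈ 3.2000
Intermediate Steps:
X(T, P) = -1 (X(T, P) = -2 + 1 = -1)
F(C) = 2/5 (F(C) = -1/5 - 3/(-5) = -1*1/5 - 3*(-1/5) = -1/5 + 3/5 = 2/5)
8*F(sqrt(-3 + L(2))) = 8*(2/5) = 16/5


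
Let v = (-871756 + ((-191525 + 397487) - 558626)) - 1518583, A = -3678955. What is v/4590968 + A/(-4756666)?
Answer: 1921207785221/10918850696344 ≈ 0.17595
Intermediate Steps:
v = -2743003 (v = (-871756 + (205962 - 558626)) - 1518583 = (-871756 - 352664) - 1518583 = -1224420 - 1518583 = -2743003)
v/4590968 + A/(-4756666) = -2743003/4590968 - 3678955/(-4756666) = -2743003*1/4590968 - 3678955*(-1/4756666) = -2743003/4590968 + 3678955/4756666 = 1921207785221/10918850696344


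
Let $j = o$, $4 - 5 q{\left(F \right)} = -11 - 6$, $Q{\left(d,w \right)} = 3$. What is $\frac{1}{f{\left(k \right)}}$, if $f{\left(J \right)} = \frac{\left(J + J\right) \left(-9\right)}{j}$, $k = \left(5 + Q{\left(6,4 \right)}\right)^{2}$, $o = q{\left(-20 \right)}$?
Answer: $- \frac{7}{1920} \approx -0.0036458$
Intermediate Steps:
$q{\left(F \right)} = \frac{21}{5}$ ($q{\left(F \right)} = \frac{4}{5} - \frac{-11 - 6}{5} = \frac{4}{5} - - \frac{17}{5} = \frac{4}{5} + \frac{17}{5} = \frac{21}{5}$)
$o = \frac{21}{5} \approx 4.2$
$j = \frac{21}{5} \approx 4.2$
$k = 64$ ($k = \left(5 + 3\right)^{2} = 8^{2} = 64$)
$f{\left(J \right)} = - \frac{30 J}{7}$ ($f{\left(J \right)} = \frac{\left(J + J\right) \left(-9\right)}{\frac{21}{5}} = 2 J \left(-9\right) \frac{5}{21} = - 18 J \frac{5}{21} = - \frac{30 J}{7}$)
$\frac{1}{f{\left(k \right)}} = \frac{1}{\left(- \frac{30}{7}\right) 64} = \frac{1}{- \frac{1920}{7}} = - \frac{7}{1920}$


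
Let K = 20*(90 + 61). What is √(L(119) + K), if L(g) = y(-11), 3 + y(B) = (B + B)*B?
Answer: √3259 ≈ 57.088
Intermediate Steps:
y(B) = -3 + 2*B² (y(B) = -3 + (B + B)*B = -3 + (2*B)*B = -3 + 2*B²)
L(g) = 239 (L(g) = -3 + 2*(-11)² = -3 + 2*121 = -3 + 242 = 239)
K = 3020 (K = 20*151 = 3020)
√(L(119) + K) = √(239 + 3020) = √3259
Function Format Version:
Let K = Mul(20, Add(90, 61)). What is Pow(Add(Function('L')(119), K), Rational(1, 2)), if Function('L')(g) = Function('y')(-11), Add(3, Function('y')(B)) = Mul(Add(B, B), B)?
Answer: Pow(3259, Rational(1, 2)) ≈ 57.088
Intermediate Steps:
Function('y')(B) = Add(-3, Mul(2, Pow(B, 2))) (Function('y')(B) = Add(-3, Mul(Add(B, B), B)) = Add(-3, Mul(Mul(2, B), B)) = Add(-3, Mul(2, Pow(B, 2))))
Function('L')(g) = 239 (Function('L')(g) = Add(-3, Mul(2, Pow(-11, 2))) = Add(-3, Mul(2, 121)) = Add(-3, 242) = 239)
K = 3020 (K = Mul(20, 151) = 3020)
Pow(Add(Function('L')(119), K), Rational(1, 2)) = Pow(Add(239, 3020), Rational(1, 2)) = Pow(3259, Rational(1, 2))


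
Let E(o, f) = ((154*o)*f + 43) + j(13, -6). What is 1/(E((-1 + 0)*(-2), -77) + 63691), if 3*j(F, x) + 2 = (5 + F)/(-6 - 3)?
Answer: 3/120050 ≈ 2.4990e-5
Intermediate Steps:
j(F, x) = -23/27 - F/27 (j(F, x) = -2/3 + ((5 + F)/(-6 - 3))/3 = -2/3 + ((5 + F)/(-9))/3 = -2/3 + ((5 + F)*(-1/9))/3 = -2/3 + (-5/9 - F/9)/3 = -2/3 + (-5/27 - F/27) = -23/27 - F/27)
E(o, f) = 125/3 + 154*f*o (E(o, f) = ((154*o)*f + 43) + (-23/27 - 1/27*13) = (154*f*o + 43) + (-23/27 - 13/27) = (43 + 154*f*o) - 4/3 = 125/3 + 154*f*o)
1/(E((-1 + 0)*(-2), -77) + 63691) = 1/((125/3 + 154*(-77)*((-1 + 0)*(-2))) + 63691) = 1/((125/3 + 154*(-77)*(-1*(-2))) + 63691) = 1/((125/3 + 154*(-77)*2) + 63691) = 1/((125/3 - 23716) + 63691) = 1/(-71023/3 + 63691) = 1/(120050/3) = 3/120050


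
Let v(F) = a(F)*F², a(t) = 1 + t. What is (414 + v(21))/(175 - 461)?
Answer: -5058/143 ≈ -35.371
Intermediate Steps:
v(F) = F²*(1 + F) (v(F) = (1 + F)*F² = F²*(1 + F))
(414 + v(21))/(175 - 461) = (414 + 21²*(1 + 21))/(175 - 461) = (414 + 441*22)/(-286) = (414 + 9702)*(-1/286) = 10116*(-1/286) = -5058/143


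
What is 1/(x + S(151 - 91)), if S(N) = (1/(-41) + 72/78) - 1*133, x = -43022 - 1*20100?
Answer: -533/33714436 ≈ -1.5809e-5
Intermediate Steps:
x = -63122 (x = -43022 - 20100 = -63122)
S(N) = -70410/533 (S(N) = (1*(-1/41) + 72*(1/78)) - 133 = (-1/41 + 12/13) - 133 = 479/533 - 133 = -70410/533)
1/(x + S(151 - 91)) = 1/(-63122 - 70410/533) = 1/(-33714436/533) = -533/33714436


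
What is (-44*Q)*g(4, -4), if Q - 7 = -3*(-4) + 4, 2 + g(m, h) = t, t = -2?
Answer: 4048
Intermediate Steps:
g(m, h) = -4 (g(m, h) = -2 - 2 = -4)
Q = 23 (Q = 7 + (-3*(-4) + 4) = 7 + (12 + 4) = 7 + 16 = 23)
(-44*Q)*g(4, -4) = -44*23*(-4) = -1012*(-4) = 4048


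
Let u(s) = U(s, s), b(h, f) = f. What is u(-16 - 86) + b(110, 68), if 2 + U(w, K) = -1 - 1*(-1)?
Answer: 66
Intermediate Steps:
U(w, K) = -2 (U(w, K) = -2 + (-1 - 1*(-1)) = -2 + (-1 + 1) = -2 + 0 = -2)
u(s) = -2
u(-16 - 86) + b(110, 68) = -2 + 68 = 66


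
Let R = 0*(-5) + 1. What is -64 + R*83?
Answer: 19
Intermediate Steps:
R = 1 (R = 0 + 1 = 1)
-64 + R*83 = -64 + 1*83 = -64 + 83 = 19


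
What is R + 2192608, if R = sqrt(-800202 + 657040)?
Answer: 2192608 + I*sqrt(143162) ≈ 2.1926e+6 + 378.37*I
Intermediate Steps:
R = I*sqrt(143162) (R = sqrt(-143162) = I*sqrt(143162) ≈ 378.37*I)
R + 2192608 = I*sqrt(143162) + 2192608 = 2192608 + I*sqrt(143162)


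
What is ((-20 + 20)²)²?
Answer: 0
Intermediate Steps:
((-20 + 20)²)² = (0²)² = 0² = 0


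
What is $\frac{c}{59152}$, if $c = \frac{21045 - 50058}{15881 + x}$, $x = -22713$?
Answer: $\frac{29013}{404126464} \approx 7.1792 \cdot 10^{-5}$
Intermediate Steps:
$c = \frac{29013}{6832}$ ($c = \frac{21045 - 50058}{15881 - 22713} = - \frac{29013}{-6832} = \left(-29013\right) \left(- \frac{1}{6832}\right) = \frac{29013}{6832} \approx 4.2466$)
$\frac{c}{59152} = \frac{29013}{6832 \cdot 59152} = \frac{29013}{6832} \cdot \frac{1}{59152} = \frac{29013}{404126464}$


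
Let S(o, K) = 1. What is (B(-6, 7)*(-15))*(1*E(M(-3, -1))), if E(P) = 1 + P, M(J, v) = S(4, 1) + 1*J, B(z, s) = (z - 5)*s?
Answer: -1155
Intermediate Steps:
B(z, s) = s*(-5 + z) (B(z, s) = (-5 + z)*s = s*(-5 + z))
M(J, v) = 1 + J (M(J, v) = 1 + 1*J = 1 + J)
(B(-6, 7)*(-15))*(1*E(M(-3, -1))) = ((7*(-5 - 6))*(-15))*(1*(1 + (1 - 3))) = ((7*(-11))*(-15))*(1*(1 - 2)) = (-77*(-15))*(1*(-1)) = 1155*(-1) = -1155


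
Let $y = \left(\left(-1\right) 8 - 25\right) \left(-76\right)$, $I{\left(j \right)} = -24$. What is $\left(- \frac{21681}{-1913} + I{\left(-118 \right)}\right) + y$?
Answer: $\frac{4773573}{1913} \approx 2495.3$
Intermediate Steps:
$y = 2508$ ($y = \left(-8 - 25\right) \left(-76\right) = \left(-33\right) \left(-76\right) = 2508$)
$\left(- \frac{21681}{-1913} + I{\left(-118 \right)}\right) + y = \left(- \frac{21681}{-1913} - 24\right) + 2508 = \left(\left(-21681\right) \left(- \frac{1}{1913}\right) - 24\right) + 2508 = \left(\frac{21681}{1913} - 24\right) + 2508 = - \frac{24231}{1913} + 2508 = \frac{4773573}{1913}$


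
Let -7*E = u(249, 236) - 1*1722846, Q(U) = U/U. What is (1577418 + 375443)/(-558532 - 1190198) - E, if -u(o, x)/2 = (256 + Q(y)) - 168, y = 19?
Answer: -3013117429547/12241110 ≈ -2.4615e+5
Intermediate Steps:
Q(U) = 1
u(o, x) = -178 (u(o, x) = -2*((256 + 1) - 168) = -2*(257 - 168) = -2*89 = -178)
E = 1723024/7 (E = -(-178 - 1*1722846)/7 = -(-178 - 1722846)/7 = -1/7*(-1723024) = 1723024/7 ≈ 2.4615e+5)
(1577418 + 375443)/(-558532 - 1190198) - E = (1577418 + 375443)/(-558532 - 1190198) - 1*1723024/7 = 1952861/(-1748730) - 1723024/7 = 1952861*(-1/1748730) - 1723024/7 = -1952861/1748730 - 1723024/7 = -3013117429547/12241110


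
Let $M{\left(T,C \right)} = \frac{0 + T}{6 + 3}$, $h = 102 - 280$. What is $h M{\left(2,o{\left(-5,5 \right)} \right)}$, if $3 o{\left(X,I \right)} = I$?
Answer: $- \frac{356}{9} \approx -39.556$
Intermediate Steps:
$o{\left(X,I \right)} = \frac{I}{3}$
$h = -178$
$M{\left(T,C \right)} = \frac{T}{9}$
$h M{\left(2,o{\left(-5,5 \right)} \right)} = - 178 \cdot \frac{1}{9} \cdot 2 = \left(-178\right) \frac{2}{9} = - \frac{356}{9}$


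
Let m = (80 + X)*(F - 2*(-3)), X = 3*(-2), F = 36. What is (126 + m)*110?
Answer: 355740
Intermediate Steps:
X = -6
m = 3108 (m = (80 - 6)*(36 - 2*(-3)) = 74*(36 + 6) = 74*42 = 3108)
(126 + m)*110 = (126 + 3108)*110 = 3234*110 = 355740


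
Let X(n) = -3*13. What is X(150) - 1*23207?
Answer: -23246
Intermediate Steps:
X(n) = -39
X(150) - 1*23207 = -39 - 1*23207 = -39 - 23207 = -23246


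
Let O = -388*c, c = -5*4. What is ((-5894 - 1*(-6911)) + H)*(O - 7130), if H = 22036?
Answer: 14523390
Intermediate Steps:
c = -20 (c = -1*20 = -20)
O = 7760 (O = -388*(-20) = 7760)
((-5894 - 1*(-6911)) + H)*(O - 7130) = ((-5894 - 1*(-6911)) + 22036)*(7760 - 7130) = ((-5894 + 6911) + 22036)*630 = (1017 + 22036)*630 = 23053*630 = 14523390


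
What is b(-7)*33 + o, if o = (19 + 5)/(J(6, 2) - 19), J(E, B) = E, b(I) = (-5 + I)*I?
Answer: 36012/13 ≈ 2770.2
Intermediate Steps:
b(I) = I*(-5 + I)
o = -24/13 (o = (19 + 5)/(6 - 19) = 24/(-13) = 24*(-1/13) = -24/13 ≈ -1.8462)
b(-7)*33 + o = -7*(-5 - 7)*33 - 24/13 = -7*(-12)*33 - 24/13 = 84*33 - 24/13 = 2772 - 24/13 = 36012/13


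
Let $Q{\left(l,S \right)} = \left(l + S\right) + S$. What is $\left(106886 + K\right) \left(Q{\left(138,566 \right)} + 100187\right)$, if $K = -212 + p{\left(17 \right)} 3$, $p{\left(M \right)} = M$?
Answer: $10827998325$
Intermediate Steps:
$Q{\left(l,S \right)} = l + 2 S$ ($Q{\left(l,S \right)} = \left(S + l\right) + S = l + 2 S$)
$K = -161$ ($K = -212 + 17 \cdot 3 = -212 + 51 = -161$)
$\left(106886 + K\right) \left(Q{\left(138,566 \right)} + 100187\right) = \left(106886 - 161\right) \left(\left(138 + 2 \cdot 566\right) + 100187\right) = 106725 \left(\left(138 + 1132\right) + 100187\right) = 106725 \left(1270 + 100187\right) = 106725 \cdot 101457 = 10827998325$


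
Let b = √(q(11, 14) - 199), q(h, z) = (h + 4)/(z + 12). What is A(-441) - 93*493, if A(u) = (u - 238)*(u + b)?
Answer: 253590 - 679*I*√134134/26 ≈ 2.5359e+5 - 9564.6*I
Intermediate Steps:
q(h, z) = (4 + h)/(12 + z)
b = I*√134134/26 (b = √((4 + 11)/(12 + 14) - 199) = √(15/26 - 199) = √(-5159/26) = I*√134134/26 ≈ 14.086*I)
A(u) = (-238 + u)*(u + I*√134134/26) (A(u) = (u - 238)*(u + I*√134134/26) = (-238 + u)*(u + I*√134134/26))
A(-441) - 93*493 = ((-441)² - 238*(-441) - 119*I*√134134/13 + (1/26)*I*(-441)*√134134) - 93*493 = (194481 + 104958 - 119*I*√134134/13 - 441*I*√134134/26) - 45849 = (299439 - 679*I*√134134/26) - 45849 = 253590 - 679*I*√134134/26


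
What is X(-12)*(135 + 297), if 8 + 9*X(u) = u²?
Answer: 6528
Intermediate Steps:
X(u) = -8/9 + u²/9
X(-12)*(135 + 297) = (-8/9 + (⅑)*(-12)²)*(135 + 297) = (-8/9 + (⅑)*144)*432 = (-8/9 + 16)*432 = (136/9)*432 = 6528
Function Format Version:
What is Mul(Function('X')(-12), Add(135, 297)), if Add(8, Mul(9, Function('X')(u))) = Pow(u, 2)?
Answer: 6528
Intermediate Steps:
Function('X')(u) = Add(Rational(-8, 9), Mul(Rational(1, 9), Pow(u, 2)))
Mul(Function('X')(-12), Add(135, 297)) = Mul(Add(Rational(-8, 9), Mul(Rational(1, 9), Pow(-12, 2))), Add(135, 297)) = Mul(Add(Rational(-8, 9), Mul(Rational(1, 9), 144)), 432) = Mul(Add(Rational(-8, 9), 16), 432) = Mul(Rational(136, 9), 432) = 6528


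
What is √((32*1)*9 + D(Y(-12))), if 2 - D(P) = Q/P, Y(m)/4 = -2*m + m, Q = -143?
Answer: 7*√861/12 ≈ 17.117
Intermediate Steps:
Y(m) = -4*m (Y(m) = 4*(-2*m + m) = 4*(-m) = -4*m)
D(P) = 2 + 143/P (D(P) = 2 - (-143)/P = 2 + 143/P)
√((32*1)*9 + D(Y(-12))) = √((32*1)*9 + (2 + 143/((-4*(-12))))) = √(32*9 + (2 + 143/48)) = √(288 + (2 + 143*(1/48))) = √(288 + (2 + 143/48)) = √(288 + 239/48) = √(14063/48) = 7*√861/12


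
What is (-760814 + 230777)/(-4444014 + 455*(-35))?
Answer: 530037/4459939 ≈ 0.11884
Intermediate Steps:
(-760814 + 230777)/(-4444014 + 455*(-35)) = -530037/(-4444014 - 15925) = -530037/(-4459939) = -530037*(-1/4459939) = 530037/4459939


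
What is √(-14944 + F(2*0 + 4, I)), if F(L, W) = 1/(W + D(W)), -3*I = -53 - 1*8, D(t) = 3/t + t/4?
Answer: 2*I*√1308255490105/18713 ≈ 122.25*I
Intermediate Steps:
D(t) = 3/t + t/4 (D(t) = 3/t + t*(¼) = 3/t + t/4)
I = 61/3 (I = -(-53 - 1*8)/3 = -(-53 - 8)/3 = -⅓*(-61) = 61/3 ≈ 20.333)
F(L, W) = 1/(3/W + 5*W/4) (F(L, W) = 1/(W + (3/W + W/4)) = 1/(3/W + 5*W/4))
√(-14944 + F(2*0 + 4, I)) = √(-14944 + 4*(61/3)/(12 + 5*(61/3)²)) = √(-14944 + 4*(61/3)/(12 + 5*(3721/9))) = √(-14944 + 4*(61/3)/(12 + 18605/9)) = √(-14944 + 4*(61/3)/(18713/9)) = √(-14944 + 4*(61/3)*(9/18713)) = √(-14944 + 732/18713) = √(-279646340/18713) = 2*I*√1308255490105/18713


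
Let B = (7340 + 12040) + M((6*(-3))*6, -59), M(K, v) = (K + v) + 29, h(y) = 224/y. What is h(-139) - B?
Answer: -2674862/139 ≈ -19244.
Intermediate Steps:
M(K, v) = 29 + K + v
B = 19242 (B = (7340 + 12040) + (29 + (6*(-3))*6 - 59) = 19380 + (29 - 18*6 - 59) = 19380 + (29 - 108 - 59) = 19380 - 138 = 19242)
h(-139) - B = 224/(-139) - 1*19242 = 224*(-1/139) - 19242 = -224/139 - 19242 = -2674862/139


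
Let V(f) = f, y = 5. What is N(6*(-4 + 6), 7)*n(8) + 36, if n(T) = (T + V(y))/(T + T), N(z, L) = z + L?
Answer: 823/16 ≈ 51.438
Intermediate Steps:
N(z, L) = L + z
n(T) = (5 + T)/(2*T) (n(T) = (T + 5)/(T + T) = (5 + T)/((2*T)) = (5 + T)*(1/(2*T)) = (5 + T)/(2*T))
N(6*(-4 + 6), 7)*n(8) + 36 = (7 + 6*(-4 + 6))*((½)*(5 + 8)/8) + 36 = (7 + 6*2)*((½)*(⅛)*13) + 36 = (7 + 12)*(13/16) + 36 = 19*(13/16) + 36 = 247/16 + 36 = 823/16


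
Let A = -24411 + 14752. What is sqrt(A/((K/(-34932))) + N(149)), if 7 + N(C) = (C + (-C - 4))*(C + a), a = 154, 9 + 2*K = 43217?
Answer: 2*sqrt(105006549857)/5401 ≈ 120.00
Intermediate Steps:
K = 21604 (K = -9/2 + (1/2)*43217 = -9/2 + 43217/2 = 21604)
A = -9659
N(C) = -623 - 4*C (N(C) = -7 + (C + (-C - 4))*(C + 154) = -7 + (C + (-4 - C))*(154 + C) = -7 - 4*(154 + C) = -7 + (-616 - 4*C) = -623 - 4*C)
sqrt(A/((K/(-34932))) + N(149)) = sqrt(-9659/(21604/(-34932)) + (-623 - 4*149)) = sqrt(-9659/(21604*(-1/34932)) + (-623 - 596)) = sqrt(-9659/(-5401/8733) - 1219) = sqrt(-9659*(-8733/5401) - 1219) = sqrt(84352047/5401 - 1219) = sqrt(77768228/5401) = 2*sqrt(105006549857)/5401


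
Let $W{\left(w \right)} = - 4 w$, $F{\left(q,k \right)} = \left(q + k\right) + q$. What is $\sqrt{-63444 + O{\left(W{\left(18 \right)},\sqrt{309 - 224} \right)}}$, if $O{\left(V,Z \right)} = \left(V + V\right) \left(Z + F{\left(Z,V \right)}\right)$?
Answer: $2 \sqrt{-13269 - 108 \sqrt{85}} \approx 238.87 i$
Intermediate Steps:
$F{\left(q,k \right)} = k + 2 q$ ($F{\left(q,k \right)} = \left(k + q\right) + q = k + 2 q$)
$O{\left(V,Z \right)} = 2 V \left(V + 3 Z\right)$ ($O{\left(V,Z \right)} = \left(V + V\right) \left(Z + \left(V + 2 Z\right)\right) = 2 V \left(V + 3 Z\right)$)
$\sqrt{-63444 + O{\left(W{\left(18 \right)},\sqrt{309 - 224} \right)}} = \sqrt{-63444 + 2 \left(\left(-4\right) 18\right) \left(\left(-4\right) 18 + 3 \sqrt{309 - 224}\right)} = \sqrt{-63444 + 2 \left(-72\right) \left(-72 + 3 \sqrt{85}\right)} = \sqrt{-63444 + \left(10368 - 432 \sqrt{85}\right)} = \sqrt{-53076 - 432 \sqrt{85}}$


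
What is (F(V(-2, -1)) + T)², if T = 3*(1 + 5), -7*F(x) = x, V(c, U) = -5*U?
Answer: 14641/49 ≈ 298.80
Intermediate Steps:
F(x) = -x/7
T = 18 (T = 3*6 = 18)
(F(V(-2, -1)) + T)² = (-(-5)*(-1)/7 + 18)² = (-⅐*5 + 18)² = (-5/7 + 18)² = (121/7)² = 14641/49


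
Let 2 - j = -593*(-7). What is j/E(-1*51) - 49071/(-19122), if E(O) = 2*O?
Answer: 2342845/54179 ≈ 43.243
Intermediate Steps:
j = -4149 (j = 2 - (-593)*(-7) = 2 - 1*4151 = 2 - 4151 = -4149)
j/E(-1*51) - 49071/(-19122) = -4149/(2*(-1*51)) - 49071/(-19122) = -4149/(2*(-51)) - 49071*(-1/19122) = -4149/(-102) + 16357/6374 = -4149*(-1/102) + 16357/6374 = 1383/34 + 16357/6374 = 2342845/54179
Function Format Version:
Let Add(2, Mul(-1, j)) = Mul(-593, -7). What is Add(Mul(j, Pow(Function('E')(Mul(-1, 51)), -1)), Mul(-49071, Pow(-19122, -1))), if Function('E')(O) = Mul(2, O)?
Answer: Rational(2342845, 54179) ≈ 43.243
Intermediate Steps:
j = -4149 (j = Add(2, Mul(-1, Mul(-593, -7))) = Add(2, Mul(-1, 4151)) = Add(2, -4151) = -4149)
Add(Mul(j, Pow(Function('E')(Mul(-1, 51)), -1)), Mul(-49071, Pow(-19122, -1))) = Add(Mul(-4149, Pow(Mul(2, Mul(-1, 51)), -1)), Mul(-49071, Pow(-19122, -1))) = Add(Mul(-4149, Pow(Mul(2, -51), -1)), Mul(-49071, Rational(-1, 19122))) = Add(Mul(-4149, Pow(-102, -1)), Rational(16357, 6374)) = Add(Mul(-4149, Rational(-1, 102)), Rational(16357, 6374)) = Add(Rational(1383, 34), Rational(16357, 6374)) = Rational(2342845, 54179)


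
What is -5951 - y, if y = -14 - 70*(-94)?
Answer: -12517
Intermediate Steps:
y = 6566 (y = -14 + 6580 = 6566)
-5951 - y = -5951 - 1*6566 = -5951 - 6566 = -12517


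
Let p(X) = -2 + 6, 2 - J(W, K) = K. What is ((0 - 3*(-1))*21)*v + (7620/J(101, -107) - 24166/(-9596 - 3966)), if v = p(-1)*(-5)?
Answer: -878314273/739129 ≈ -1188.3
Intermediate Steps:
J(W, K) = 2 - K
p(X) = 4
v = -20 (v = 4*(-5) = -20)
((0 - 3*(-1))*21)*v + (7620/J(101, -107) - 24166/(-9596 - 3966)) = ((0 - 3*(-1))*21)*(-20) + (7620/(2 - 1*(-107)) - 24166/(-9596 - 3966)) = ((0 + 3)*21)*(-20) + (7620/(2 + 107) - 24166/(-13562)) = (3*21)*(-20) + (7620/109 - 24166*(-1/13562)) = 63*(-20) + (7620*(1/109) + 12083/6781) = -1260 + (7620/109 + 12083/6781) = -1260 + 52988267/739129 = -878314273/739129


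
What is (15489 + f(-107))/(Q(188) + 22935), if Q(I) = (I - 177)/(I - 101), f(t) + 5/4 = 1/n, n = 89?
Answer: 479686941/710346736 ≈ 0.67529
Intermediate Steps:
f(t) = -441/356 (f(t) = -5/4 + 1/89 = -441/356)
Q(I) = (-177 + I)/(-101 + I)
(15489 + f(-107))/(Q(188) + 22935) = (15489 - 441/356)/((-177 + 188)/(-101 + 188) + 22935) = 5513643/(356*(11/87 + 22935)) = 5513643/(356*(1995356/87)) = (5513643/356)*(87/1995356) = 479686941/710346736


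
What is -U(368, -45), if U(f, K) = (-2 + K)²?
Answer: -2209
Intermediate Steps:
-U(368, -45) = -(-2 - 45)² = -1*(-47)² = -1*2209 = -2209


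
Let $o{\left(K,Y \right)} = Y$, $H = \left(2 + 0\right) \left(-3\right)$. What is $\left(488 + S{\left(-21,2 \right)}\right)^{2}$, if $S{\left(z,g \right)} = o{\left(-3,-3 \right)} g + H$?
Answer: $226576$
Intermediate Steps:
$H = -6$ ($H = 2 \left(-3\right) = -6$)
$S{\left(z,g \right)} = -6 - 3 g$ ($S{\left(z,g \right)} = - 3 g - 6 = -6 - 3 g$)
$\left(488 + S{\left(-21,2 \right)}\right)^{2} = \left(488 - 12\right)^{2} = 476^{2} = 226576$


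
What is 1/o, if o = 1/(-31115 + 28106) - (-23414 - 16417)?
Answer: 3009/119851478 ≈ 2.5106e-5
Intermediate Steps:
o = 119851478/3009 (o = 1/(-3009) - 1*(-39831) = -1/3009 + 39831 = 119851478/3009 ≈ 39831.)
1/o = 1/(119851478/3009) = 3009/119851478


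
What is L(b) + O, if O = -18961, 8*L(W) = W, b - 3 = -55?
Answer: -37935/2 ≈ -18968.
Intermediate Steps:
b = -52 (b = 3 - 55 = -52)
L(W) = W/8
L(b) + O = (⅛)*(-52) - 18961 = -13/2 - 18961 = -37935/2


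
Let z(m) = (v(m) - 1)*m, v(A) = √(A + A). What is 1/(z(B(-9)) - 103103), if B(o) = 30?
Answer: -103133/10636361689 - 60*√15/10636361689 ≈ -9.7181e-6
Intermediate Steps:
v(A) = √2*√A (v(A) = √(2*A) = √2*√A)
z(m) = m*(-1 + √2*√m) (z(m) = (√2*√m - 1)*m = (-1 + √2*√m)*m = m*(-1 + √2*√m))
1/(z(B(-9)) - 103103) = 1/((-1*30 + √2*30^(3/2)) - 103103) = 1/((-30 + √2*(30*√30)) - 103103) = 1/((-30 + 60*√15) - 103103) = 1/(-103133 + 60*√15)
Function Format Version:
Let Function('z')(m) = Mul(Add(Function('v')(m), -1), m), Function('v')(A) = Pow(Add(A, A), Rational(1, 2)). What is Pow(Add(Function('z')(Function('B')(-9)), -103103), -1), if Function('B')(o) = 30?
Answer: Add(Rational(-103133, 10636361689), Mul(Rational(-60, 10636361689), Pow(15, Rational(1, 2)))) ≈ -9.7181e-6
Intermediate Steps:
Function('v')(A) = Mul(Pow(2, Rational(1, 2)), Pow(A, Rational(1, 2))) (Function('v')(A) = Pow(Mul(2, A), Rational(1, 2)) = Mul(Pow(2, Rational(1, 2)), Pow(A, Rational(1, 2))))
Function('z')(m) = Mul(m, Add(-1, Mul(Pow(2, Rational(1, 2)), Pow(m, Rational(1, 2))))) (Function('z')(m) = Mul(Add(Mul(Pow(2, Rational(1, 2)), Pow(m, Rational(1, 2))), -1), m) = Mul(Add(-1, Mul(Pow(2, Rational(1, 2)), Pow(m, Rational(1, 2)))), m) = Mul(m, Add(-1, Mul(Pow(2, Rational(1, 2)), Pow(m, Rational(1, 2))))))
Pow(Add(Function('z')(Function('B')(-9)), -103103), -1) = Pow(Add(Add(Mul(-1, 30), Mul(Pow(2, Rational(1, 2)), Pow(30, Rational(3, 2)))), -103103), -1) = Pow(Add(Add(-30, Mul(Pow(2, Rational(1, 2)), Mul(30, Pow(30, Rational(1, 2))))), -103103), -1) = Pow(Add(Add(-30, Mul(60, Pow(15, Rational(1, 2)))), -103103), -1) = Pow(Add(-103133, Mul(60, Pow(15, Rational(1, 2)))), -1)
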